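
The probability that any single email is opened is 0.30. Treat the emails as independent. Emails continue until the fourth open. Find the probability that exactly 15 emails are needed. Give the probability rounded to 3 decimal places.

0.058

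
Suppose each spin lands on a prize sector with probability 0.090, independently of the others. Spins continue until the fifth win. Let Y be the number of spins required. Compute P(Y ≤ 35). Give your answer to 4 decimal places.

Finishing within 35 spins ⇔ at least 5 successes in the first 35. With X ~ Binomial(35, 0.09), P(Y ≤ 35) = 1 − P(X ≤ 4).
  k=0: C(35,0)·0.09^0·0.91^35 = 0.036851
  k=1: C(35,1)·0.09^1·0.91^34 = 0.127561
  k=2: C(35,2)·0.09^2·0.91^33 = 0.214471
  k=3: C(35,3)·0.09^3·0.91^32 = 0.233325
  k=4: C(35,4)·0.09^4·0.91^31 = 0.184609
1 − 0.796817 = 0.203183

0.2032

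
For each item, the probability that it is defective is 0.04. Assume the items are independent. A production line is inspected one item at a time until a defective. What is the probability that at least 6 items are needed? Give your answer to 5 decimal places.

Y = number of items to the first success; geometric, p = 0.04.
P(Y > 5) = P(first 5 all fail) = (1−p)^5 = 0.8153727

0.81537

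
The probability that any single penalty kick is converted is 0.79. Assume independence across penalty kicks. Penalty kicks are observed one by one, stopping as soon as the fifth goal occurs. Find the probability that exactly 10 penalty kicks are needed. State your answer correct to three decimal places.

0.016

Y = trial on which the fifth success occurs; negative binomial, r=5, p=0.79.
P(Y=10) = C(9,4) · p^5 · (1−p)^5
= 126 · 0.30771 · 0.00040841 = 0.01583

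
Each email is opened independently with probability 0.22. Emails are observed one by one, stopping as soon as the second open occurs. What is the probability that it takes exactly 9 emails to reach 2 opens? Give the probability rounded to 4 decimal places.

0.0680

Y = trial on which the second success occurs; negative binomial, r=2, p=0.22.
P(Y=9) = C(8,1) · p^2 · (1−p)^7
= 8 · 0.0484 · 0.17566 = 0.068014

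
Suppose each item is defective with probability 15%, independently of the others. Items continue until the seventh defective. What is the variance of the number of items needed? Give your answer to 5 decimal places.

Y = total items until the seventh success; negative binomial with r=7, p=0.15.
Var(Y) = r(1−p)/p² = 7·0.85 / 0.15² = 264.4444444

264.44444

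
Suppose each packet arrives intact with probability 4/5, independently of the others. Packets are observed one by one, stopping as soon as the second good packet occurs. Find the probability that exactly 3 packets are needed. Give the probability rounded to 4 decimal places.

0.2560

Y = trial on which the second success occurs; negative binomial, r=2, p=0.80.
P(Y=3) = C(2,1) · p^2 · (1−p)^1
= 2 · 0.64 · 0.2 = 0.256000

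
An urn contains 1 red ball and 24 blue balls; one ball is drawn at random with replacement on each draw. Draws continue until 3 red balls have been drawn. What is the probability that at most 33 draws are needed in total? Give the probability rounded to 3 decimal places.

0.144

Finishing within 33 draws ⇔ at least 3 successes in the first 33. With X ~ Binomial(33, 0.04), P(Y ≤ 33) = 1 − P(X ≤ 2).
  k=0: C(33,0)·0.04^0·0.96^33 = 0.25999
  k=1: C(33,1)·0.04^1·0.96^32 = 0.35748
  k=2: C(33,2)·0.04^2·0.96^31 = 0.23832
1 − 0.85579 = 0.14421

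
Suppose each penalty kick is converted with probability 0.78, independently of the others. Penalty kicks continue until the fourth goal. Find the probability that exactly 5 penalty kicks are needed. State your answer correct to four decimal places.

Y = trial on which the fourth success occurs; negative binomial, r=4, p=0.78.
P(Y=5) = C(4,3) · p^4 · (1−p)^1
= 4 · 0.37015 · 0.22 = 0.325732

0.3257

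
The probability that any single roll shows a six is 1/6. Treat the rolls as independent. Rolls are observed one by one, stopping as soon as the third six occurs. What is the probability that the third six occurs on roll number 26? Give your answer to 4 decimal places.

0.0210

Y = trial on which the third success occurs; negative binomial, r=3, p=0.166667.
P(Y=26) = C(25,2) · p^3 · (1−p)^23
= 300 · 0.0046296 · 0.015095 = 0.020965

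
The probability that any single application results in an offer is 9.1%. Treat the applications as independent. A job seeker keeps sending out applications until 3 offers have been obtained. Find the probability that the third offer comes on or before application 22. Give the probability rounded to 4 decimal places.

0.3237

Finishing within 22 applications ⇔ at least 3 successes in the first 22. With X ~ Binomial(22, 0.091), P(Y ≤ 22) = 1 − P(X ≤ 2).
  k=0: C(22,0)·0.091^0·0.909^22 = 0.122576
  k=1: C(22,1)·0.091^1·0.909^21 = 0.269964
  k=2: C(22,2)·0.091^2·0.909^20 = 0.283774
1 − 0.676314 = 0.323686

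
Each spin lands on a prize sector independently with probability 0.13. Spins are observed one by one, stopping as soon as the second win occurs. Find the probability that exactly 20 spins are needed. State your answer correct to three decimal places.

Y = trial on which the second success occurs; negative binomial, r=2, p=0.13.
P(Y=20) = C(19,1) · p^2 · (1−p)^18
= 19 · 0.0169 · 0.081535 = 0.02618

0.026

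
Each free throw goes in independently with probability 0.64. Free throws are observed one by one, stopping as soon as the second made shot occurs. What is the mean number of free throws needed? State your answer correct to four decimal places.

3.1250

Y = total free throws until the second success; negative binomial with r=2, p=0.64.
E[Y] = r / p = 2 / 0.64 = 3.125000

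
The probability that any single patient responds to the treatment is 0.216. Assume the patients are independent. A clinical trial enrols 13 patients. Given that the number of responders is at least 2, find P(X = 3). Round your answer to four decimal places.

X ~ Binomial(13, 0.216). Want P(X=3 | X≥2) = P(X=3) / P(X≥2).
P(X=3) = C(13,3)·0.216^3·0.784^10 = 0.252865
P(X≥2) = 1 − 0.042277 − 0.151422 = 0.806300
Ratio = 0.252865 / 0.806300 = 0.313611

0.3136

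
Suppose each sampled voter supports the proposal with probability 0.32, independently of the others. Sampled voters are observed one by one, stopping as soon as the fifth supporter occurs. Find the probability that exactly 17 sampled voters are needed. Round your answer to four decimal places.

Y = trial on which the fifth success occurs; negative binomial, r=5, p=0.32.
P(Y=17) = C(16,4) · p^5 · (1−p)^12
= 1820 · 0.0033554 · 0.0097748 = 0.059694

0.0597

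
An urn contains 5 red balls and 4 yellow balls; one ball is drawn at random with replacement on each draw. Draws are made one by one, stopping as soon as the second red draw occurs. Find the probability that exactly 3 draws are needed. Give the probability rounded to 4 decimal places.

Y = trial on which the second success occurs; negative binomial, r=2, p=0.555556.
P(Y=3) = C(2,1) · p^2 · (1−p)^1
= 2 · 0.30864 · 0.44444 = 0.274348

0.2743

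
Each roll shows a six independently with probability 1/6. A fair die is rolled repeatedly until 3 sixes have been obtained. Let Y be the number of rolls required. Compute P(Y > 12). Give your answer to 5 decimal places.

Needing more than 12 rolls ⇔ fewer than 3 successes in the first 12. With X ~ Binomial(12, 0.166667), P(Y > 12) = P(X ≤ 2).
  k=0: C(12,0)·0.166667^0·0.833333^12 = 0.1121567
  k=1: C(12,1)·0.166667^1·0.833333^11 = 0.2691760
  k=2: C(12,2)·0.166667^2·0.833333^10 = 0.2960936
P(X ≤ 2) = 0.6774262

0.67743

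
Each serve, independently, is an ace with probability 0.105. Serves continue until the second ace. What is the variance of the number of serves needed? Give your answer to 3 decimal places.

162.358

Y = total serves until the second success; negative binomial with r=2, p=0.105.
Var(Y) = r(1−p)/p² = 2·0.895 / 0.105² = 162.35828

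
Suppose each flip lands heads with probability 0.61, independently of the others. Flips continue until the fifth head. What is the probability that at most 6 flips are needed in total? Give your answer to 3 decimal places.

Finishing within 6 flips ⇔ at least 5 successes in the first 6. With X ~ Binomial(6, 0.61), P(Y ≤ 6) = 1 − P(X ≤ 4).
  k=0: C(6,0)·0.61^0·0.39^6 = 0.00352
  k=1: C(6,1)·0.61^1·0.39^5 = 0.03302
  k=2: C(6,2)·0.61^2·0.39^4 = 0.12912
  k=3: C(6,3)·0.61^3·0.39^3 = 0.26929
  k=4: C(6,4)·0.61^4·0.39^2 = 0.31589
1 − 0.75084 = 0.24916

0.249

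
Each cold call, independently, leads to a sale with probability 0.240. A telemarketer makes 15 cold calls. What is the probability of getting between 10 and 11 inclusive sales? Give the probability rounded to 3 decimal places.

X ~ Binomial(15, 0.24); P(10 ≤ X ≤ 11) = Σ C(15,k) p^k (1−p)^(15−k) over k:
  k=10: C(15,10)·0.24^10·0.76^5 = 0.00048
  k=11: C(15,11)·0.24^11·0.76^4 = 0.00007
Total = 0.00055

0.001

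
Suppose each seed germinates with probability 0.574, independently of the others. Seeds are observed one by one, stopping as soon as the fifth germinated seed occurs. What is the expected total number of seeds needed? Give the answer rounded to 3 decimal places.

8.711

Y = total seeds until the fifth success; negative binomial with r=5, p=0.574.
E[Y] = r / p = 5 / 0.574 = 8.71080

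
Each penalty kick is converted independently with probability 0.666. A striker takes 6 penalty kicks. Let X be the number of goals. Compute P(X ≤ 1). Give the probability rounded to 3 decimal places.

0.018

X ~ Binomial(6, 0.666); P(X ≤ 1) = Σ C(6,k) p^k (1−p)^(6−k) over k:
  k=0: C(6,0)·0.666^0·0.334^6 = 0.00139
  k=1: C(6,1)·0.666^1·0.334^5 = 0.01661
Total = 0.01800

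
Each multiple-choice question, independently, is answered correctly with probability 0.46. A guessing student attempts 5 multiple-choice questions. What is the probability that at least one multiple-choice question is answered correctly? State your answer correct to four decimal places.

0.9541

P(at least one) = 1 − P(none) = 1 − (1 − 0.46)^5
= 1 − 0.045917 = 0.954083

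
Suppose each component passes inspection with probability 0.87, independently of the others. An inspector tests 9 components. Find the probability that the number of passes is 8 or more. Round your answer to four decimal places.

0.6696

X ~ Binomial(9, 0.87); P(X ≥ 8) = Σ C(9,k) p^k (1−p)^(9−k) over k:
  k=8: C(9,8)·0.87^8·0.13^1 = 0.384008
  k=9: C(9,9)·0.87^9·0.13^0 = 0.285544
Total = 0.669552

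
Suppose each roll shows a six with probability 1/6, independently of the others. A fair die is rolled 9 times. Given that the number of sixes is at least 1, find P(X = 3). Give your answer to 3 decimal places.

0.162

X ~ Binomial(9, 0.166667). Want P(X=3 | X≥1) = P(X=3) / P(X≥1).
P(X=3) = C(9,3)·0.166667^3·0.833333^6 = 0.13024
P(X≥1) = 1 − 0.19381 = 0.80619
Ratio = 0.13024 / 0.80619 = 0.16155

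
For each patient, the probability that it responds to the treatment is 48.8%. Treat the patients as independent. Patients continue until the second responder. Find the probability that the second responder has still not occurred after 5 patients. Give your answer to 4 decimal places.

0.2029

Needing more than 5 patients ⇔ fewer than 2 successes in the first 5. With X ~ Binomial(5, 0.488), P(Y > 5) = P(X ≤ 1).
  k=0: C(5,0)·0.488^0·0.512^5 = 0.035184
  k=1: C(5,1)·0.488^1·0.512^4 = 0.167676
P(X ≤ 1) = 0.202860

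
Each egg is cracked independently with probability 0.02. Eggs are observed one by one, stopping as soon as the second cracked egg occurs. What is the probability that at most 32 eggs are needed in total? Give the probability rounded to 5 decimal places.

0.13399

Finishing within 32 eggs ⇔ at least 2 successes in the first 32. With X ~ Binomial(32, 0.02), P(Y ≤ 32) = 1 − P(X ≤ 1).
  k=0: C(32,0)·0.02^0·0.98^32 = 0.5238831
  k=1: C(32,1)·0.02^1·0.98^31 = 0.3421278
1 − 0.8660109 = 0.1339891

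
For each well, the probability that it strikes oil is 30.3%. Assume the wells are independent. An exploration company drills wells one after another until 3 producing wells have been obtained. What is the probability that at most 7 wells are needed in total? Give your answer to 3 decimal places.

Finishing within 7 wells ⇔ at least 3 successes in the first 7. With X ~ Binomial(7, 0.303), P(Y ≤ 7) = 1 − P(X ≤ 2).
  k=0: C(7,0)·0.303^0·0.697^7 = 0.07992
  k=1: C(7,1)·0.303^1·0.697^6 = 0.24319
  k=2: C(7,2)·0.303^2·0.697^5 = 0.31715
1 − 0.64025 = 0.35975

0.360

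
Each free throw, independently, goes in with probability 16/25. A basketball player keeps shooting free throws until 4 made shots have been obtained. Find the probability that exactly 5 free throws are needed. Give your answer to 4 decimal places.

Y = trial on which the fourth success occurs; negative binomial, r=4, p=0.64.
P(Y=5) = C(4,3) · p^4 · (1−p)^1
= 4 · 0.16777 · 0.36 = 0.241592

0.2416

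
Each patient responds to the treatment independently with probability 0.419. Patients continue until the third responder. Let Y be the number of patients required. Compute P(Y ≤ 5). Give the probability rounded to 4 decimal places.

Finishing within 5 patients ⇔ at least 3 successes in the first 5. With X ~ Binomial(5, 0.419), P(Y ≤ 5) = 1 − P(X ≤ 2).
  k=0: C(5,0)·0.419^0·0.581^5 = 0.066203
  k=1: C(5,1)·0.419^1·0.581^4 = 0.238720
  k=2: C(5,2)·0.419^2·0.581^3 = 0.344315
1 − 0.649239 = 0.350761

0.3508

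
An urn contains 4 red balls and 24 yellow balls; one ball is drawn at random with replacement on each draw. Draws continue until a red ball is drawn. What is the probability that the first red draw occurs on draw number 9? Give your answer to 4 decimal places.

0.0416

Geometric (trials to first success), p = 0.142857.
P(Y = 9) = (1−p)^8 · p = 0.29136 · 0.142857 = 0.041622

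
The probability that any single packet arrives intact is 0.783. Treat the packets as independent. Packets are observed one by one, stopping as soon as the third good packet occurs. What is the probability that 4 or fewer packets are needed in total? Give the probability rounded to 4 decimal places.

Finishing within 4 packets ⇔ at least 3 successes in the first 4. With X ~ Binomial(4, 0.783), P(Y ≤ 4) = 1 − P(X ≤ 2).
  k=0: C(4,0)·0.783^0·0.217^4 = 0.002217
  k=1: C(4,1)·0.783^1·0.217^3 = 0.032004
  k=2: C(4,2)·0.783^2·0.217^2 = 0.173218
1 − 0.207440 = 0.792560

0.7926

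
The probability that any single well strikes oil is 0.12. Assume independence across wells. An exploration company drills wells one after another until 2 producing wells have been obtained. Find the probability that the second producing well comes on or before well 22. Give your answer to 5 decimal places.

Finishing within 22 wells ⇔ at least 2 successes in the first 22. With X ~ Binomial(22, 0.12), P(Y ≤ 22) = 1 − P(X ≤ 1).
  k=0: C(22,0)·0.12^0·0.88^22 = 0.0600646
  k=1: C(22,1)·0.12^1·0.88^21 = 0.1801939
1 − 0.2402585 = 0.7597415

0.75974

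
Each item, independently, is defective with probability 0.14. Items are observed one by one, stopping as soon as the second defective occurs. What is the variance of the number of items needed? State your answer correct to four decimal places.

Y = total items until the second success; negative binomial with r=2, p=0.14.
Var(Y) = r(1−p)/p² = 2·0.86 / 0.14² = 87.755102

87.7551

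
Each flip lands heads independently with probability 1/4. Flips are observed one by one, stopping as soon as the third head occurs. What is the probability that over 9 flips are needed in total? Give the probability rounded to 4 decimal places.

0.6007

Needing more than 9 flips ⇔ fewer than 3 successes in the first 9. With X ~ Binomial(9, 0.25), P(Y > 9) = P(X ≤ 2).
  k=0: C(9,0)·0.25^0·0.75^9 = 0.075085
  k=1: C(9,1)·0.25^1·0.75^8 = 0.225254
  k=2: C(9,2)·0.25^2·0.75^7 = 0.300339
P(X ≤ 2) = 0.600677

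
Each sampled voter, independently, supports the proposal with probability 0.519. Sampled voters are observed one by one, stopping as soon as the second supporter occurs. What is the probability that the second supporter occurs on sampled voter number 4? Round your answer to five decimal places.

0.18696

Y = trial on which the second success occurs; negative binomial, r=2, p=0.519.
P(Y=4) = C(3,1) · p^2 · (1−p)^2
= 3 · 0.26936 · 0.23136 = 0.1869589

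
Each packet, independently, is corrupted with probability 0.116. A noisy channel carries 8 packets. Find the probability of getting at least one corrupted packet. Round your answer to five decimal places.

0.62708

P(at least one) = 1 − P(none) = 1 − (1 − 0.116)^8
= 1 − 0.3729221 = 0.6270779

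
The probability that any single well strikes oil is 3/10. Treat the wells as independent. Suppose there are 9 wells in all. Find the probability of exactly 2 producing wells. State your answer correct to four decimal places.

0.2668

X ~ Binomial(n=9, p=0.30).
P(X=2) = C(9,2) · p^2 · (1−p)^7
= 36 · 0.09 · 0.082354 = 0.266828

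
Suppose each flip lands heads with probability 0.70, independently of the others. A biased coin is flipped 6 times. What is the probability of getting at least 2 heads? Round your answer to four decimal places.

X ~ Binomial(6, 0.70); P(X ≥ 2) = Σ C(6,k) p^k (1−p)^(6−k) over k:
  k=2: C(6,2)·0.70^2·0.30^4 = 0.059535
  k=3: C(6,3)·0.70^3·0.30^3 = 0.185220
  k=4: C(6,4)·0.70^4·0.30^2 = 0.324135
  k=5: C(6,5)·0.70^5·0.30^1 = 0.302526
  k=6: C(6,6)·0.70^6·0.30^0 = 0.117649
Total = 0.989065

0.9891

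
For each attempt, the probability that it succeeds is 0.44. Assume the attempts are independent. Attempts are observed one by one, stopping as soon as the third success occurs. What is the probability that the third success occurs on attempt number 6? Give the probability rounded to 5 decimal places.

Y = trial on which the third success occurs; negative binomial, r=3, p=0.44.
P(Y=6) = C(5,2) · p^3 · (1−p)^3
= 10 · 0.085184 · 0.17562 = 0.1495967

0.14960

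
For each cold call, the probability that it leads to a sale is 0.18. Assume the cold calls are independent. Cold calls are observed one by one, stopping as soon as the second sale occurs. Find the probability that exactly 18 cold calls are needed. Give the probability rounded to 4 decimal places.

Y = trial on which the second success occurs; negative binomial, r=2, p=0.18.
P(Y=18) = C(17,1) · p^2 · (1−p)^16
= 17 · 0.0324 · 0.041785 = 0.023015

0.0230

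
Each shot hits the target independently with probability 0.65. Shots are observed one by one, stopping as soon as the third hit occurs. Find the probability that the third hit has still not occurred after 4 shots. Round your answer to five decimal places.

0.43702

Needing more than 4 shots ⇔ fewer than 3 successes in the first 4. With X ~ Binomial(4, 0.65), P(Y > 4) = P(X ≤ 2).
  k=0: C(4,0)·0.65^0·0.35^4 = 0.0150063
  k=1: C(4,1)·0.65^1·0.35^3 = 0.1114750
  k=2: C(4,2)·0.65^2·0.35^2 = 0.3105375
P(X ≤ 2) = 0.4370188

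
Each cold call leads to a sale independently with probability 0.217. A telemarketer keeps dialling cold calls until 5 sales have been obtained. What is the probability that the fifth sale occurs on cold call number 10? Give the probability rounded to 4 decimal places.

0.0178

Y = trial on which the fifth success occurs; negative binomial, r=5, p=0.217.
P(Y=10) = C(9,4) · p^5 · (1−p)^5
= 126 · 0.00048117 · 0.29431 = 0.017843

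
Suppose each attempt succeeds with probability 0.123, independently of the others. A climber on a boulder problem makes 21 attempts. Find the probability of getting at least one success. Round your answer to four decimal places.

P(at least one) = 1 − P(none) = 1 − (1 − 0.123)^21
= 1 − 0.063532 = 0.936468

0.9365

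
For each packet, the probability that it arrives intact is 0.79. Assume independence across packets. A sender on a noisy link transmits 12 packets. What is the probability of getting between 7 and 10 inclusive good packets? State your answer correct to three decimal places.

X ~ Binomial(12, 0.79); P(7 ≤ X ≤ 10) = Σ C(12,k) p^k (1−p)^(12−k) over k:
  k=7: C(12,7)·0.79^7·0.21^5 = 0.06212
  k=8: C(12,8)·0.79^8·0.21^4 = 0.14605
  k=9: C(12,9)·0.79^9·0.21^3 = 0.24419
  k=10: C(12,10)·0.79^10·0.21^2 = 0.27558
Total = 0.72794

0.728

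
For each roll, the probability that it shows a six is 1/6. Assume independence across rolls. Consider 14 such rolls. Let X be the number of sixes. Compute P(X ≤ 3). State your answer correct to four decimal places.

X ~ Binomial(14, 0.166667); P(X ≤ 3) = Σ C(14,k) p^k (1−p)^(14−k) over k:
  k=0: C(14,0)·0.166667^0·0.833333^14 = 0.077887
  k=1: C(14,1)·0.166667^1·0.833333^13 = 0.218082
  k=2: C(14,2)·0.166667^2·0.833333^12 = 0.283507
  k=3: C(14,3)·0.166667^3·0.833333^11 = 0.226806
Total = 0.806282

0.8063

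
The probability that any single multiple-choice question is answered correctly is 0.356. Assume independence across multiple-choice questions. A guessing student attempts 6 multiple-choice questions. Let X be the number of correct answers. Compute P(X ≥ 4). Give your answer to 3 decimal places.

X ~ Binomial(6, 0.356); P(X ≥ 4) = Σ C(6,k) p^k (1−p)^(6−k) over k:
  k=4: C(6,4)·0.356^4·0.644^2 = 0.09992
  k=5: C(6,5)·0.356^5·0.644^1 = 0.02209
  k=6: C(6,6)·0.356^6·0.644^0 = 0.00204
Total = 0.12405

0.124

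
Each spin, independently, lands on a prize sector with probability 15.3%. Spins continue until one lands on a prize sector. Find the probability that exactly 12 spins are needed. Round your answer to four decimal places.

0.0246

Geometric (trials to first success), p = 0.153.
P(Y = 12) = (1−p)^11 · p = 0.16096 · 0.153 = 0.024627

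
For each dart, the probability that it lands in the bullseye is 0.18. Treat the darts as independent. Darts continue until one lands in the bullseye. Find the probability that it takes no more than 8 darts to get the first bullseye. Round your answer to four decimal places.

Y = number of darts to the first success; geometric, p = 0.18.
P(Y ≤ 8) = 1 − (1−p)^8 = 1 − 0.204414 = 0.795586

0.7956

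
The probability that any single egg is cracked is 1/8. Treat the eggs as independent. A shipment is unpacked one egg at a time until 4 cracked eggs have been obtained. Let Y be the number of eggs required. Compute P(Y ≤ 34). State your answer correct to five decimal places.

0.62910

Finishing within 34 eggs ⇔ at least 4 successes in the first 34. With X ~ Binomial(34, 0.125), P(Y ≤ 34) = 1 − P(X ≤ 3).
  k=0: C(34,0)·0.125^0·0.875^34 = 0.0106727
  k=1: C(34,1)·0.125^1·0.875^33 = 0.0518388
  k=2: C(34,2)·0.125^2·0.875^32 = 0.1221914
  k=3: C(34,3)·0.125^3·0.875^31 = 0.1861964
1 − 0.3708992 = 0.6291008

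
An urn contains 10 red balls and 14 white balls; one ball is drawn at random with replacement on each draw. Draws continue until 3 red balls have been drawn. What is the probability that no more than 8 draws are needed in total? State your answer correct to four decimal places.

0.7185

Finishing within 8 draws ⇔ at least 3 successes in the first 8. With X ~ Binomial(8, 0.416667), P(Y ≤ 8) = 1 − P(X ≤ 2).
  k=0: C(8,0)·0.416667^0·0.583333^8 = 0.013407
  k=1: C(8,1)·0.416667^1·0.583333^7 = 0.076612
  k=2: C(8,2)·0.416667^2·0.583333^6 = 0.191530
1 − 0.281549 = 0.718451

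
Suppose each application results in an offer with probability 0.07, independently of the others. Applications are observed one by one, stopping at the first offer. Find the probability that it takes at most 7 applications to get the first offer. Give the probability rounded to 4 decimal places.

0.3983

Y = number of applications to the first success; geometric, p = 0.07.
P(Y ≤ 7) = 1 − (1−p)^7 = 1 − 0.601701 = 0.398299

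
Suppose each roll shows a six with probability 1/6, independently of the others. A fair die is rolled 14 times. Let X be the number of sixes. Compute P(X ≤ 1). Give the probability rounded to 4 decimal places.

0.2960

X ~ Binomial(14, 0.166667); P(X ≤ 1) = Σ C(14,k) p^k (1−p)^(14−k) over k:
  k=0: C(14,0)·0.166667^0·0.833333^14 = 0.077887
  k=1: C(14,1)·0.166667^1·0.833333^13 = 0.218082
Total = 0.295969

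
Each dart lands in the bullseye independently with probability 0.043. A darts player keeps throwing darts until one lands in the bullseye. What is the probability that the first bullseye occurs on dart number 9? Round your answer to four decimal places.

Geometric (trials to first success), p = 0.043.
P(Y = 9) = (1−p)^8 · p = 0.70355 · 0.043 = 0.030253

0.0303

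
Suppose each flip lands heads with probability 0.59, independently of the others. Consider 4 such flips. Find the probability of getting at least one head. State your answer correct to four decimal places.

P(at least one) = 1 − P(none) = 1 − (1 − 0.59)^4
= 1 − 0.028258 = 0.971742

0.9717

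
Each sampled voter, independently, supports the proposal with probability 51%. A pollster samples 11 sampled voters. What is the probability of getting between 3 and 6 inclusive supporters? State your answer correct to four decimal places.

X ~ Binomial(11, 0.51); P(3 ≤ X ≤ 6) = Σ C(11,k) p^k (1−p)^(11−k) over k:
  k=3: C(11,3)·0.51^3·0.49^8 = 0.072738
  k=4: C(11,4)·0.51^4·0.49^7 = 0.151414
  k=5: C(11,5)·0.51^5·0.49^6 = 0.220632
  k=6: C(11,6)·0.51^6·0.49^5 = 0.229638
Total = 0.674423

0.6744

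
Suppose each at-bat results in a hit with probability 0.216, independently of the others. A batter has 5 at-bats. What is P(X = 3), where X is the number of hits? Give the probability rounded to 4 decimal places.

0.0619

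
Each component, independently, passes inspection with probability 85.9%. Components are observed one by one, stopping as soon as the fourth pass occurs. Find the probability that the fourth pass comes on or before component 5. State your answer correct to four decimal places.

Finishing within 5 components ⇔ at least 4 successes in the first 5. With X ~ Binomial(5, 0.859), P(Y ≤ 5) = 1 − P(X ≤ 3).
  k=0: C(5,0)·0.859^0·0.141^5 = 0.000056
  k=1: C(5,1)·0.859^1·0.141^4 = 0.001698
  k=2: C(5,2)·0.859^2·0.141^3 = 0.020684
  k=3: C(5,3)·0.859^3·0.141^2 = 0.126014
1 − 0.148451 = 0.851549

0.8515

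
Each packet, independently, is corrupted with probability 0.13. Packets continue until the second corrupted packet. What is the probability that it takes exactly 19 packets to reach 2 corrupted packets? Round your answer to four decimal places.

Y = trial on which the second success occurs; negative binomial, r=2, p=0.13.
P(Y=19) = C(18,1) · p^2 · (1−p)^17
= 18 · 0.0169 · 0.093719 = 0.028509

0.0285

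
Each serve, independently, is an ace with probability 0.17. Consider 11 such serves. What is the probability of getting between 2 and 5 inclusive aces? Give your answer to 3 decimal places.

0.576

X ~ Binomial(11, 0.17); P(2 ≤ X ≤ 5) = Σ C(11,k) p^k (1−p)^(11−k) over k:
  k=2: C(11,2)·0.17^2·0.83^9 = 0.29714
  k=3: C(11,3)·0.17^3·0.83^8 = 0.18258
  k=4: C(11,4)·0.17^4·0.83^7 = 0.07479
  k=5: C(11,5)·0.17^5·0.83^6 = 0.02145
Total = 0.57596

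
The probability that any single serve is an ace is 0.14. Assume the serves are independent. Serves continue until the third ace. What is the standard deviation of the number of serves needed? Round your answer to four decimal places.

Y = total serves until the third success; negative binomial with r=3, p=0.14.
SD(Y) = √[r(1−p)/p²] = √(131.632653) = 11.473127

11.4731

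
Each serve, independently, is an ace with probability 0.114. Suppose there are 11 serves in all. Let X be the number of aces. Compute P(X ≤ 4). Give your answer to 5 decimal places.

0.99509

X ~ Binomial(11, 0.114); P(X ≤ 4) = Σ C(11,k) p^k (1−p)^(11−k) over k:
  k=0: C(11,0)·0.114^0·0.886^11 = 0.2641015
  k=1: C(11,1)·0.114^1·0.886^10 = 0.3737961
  k=2: C(11,2)·0.114^2·0.886^9 = 0.2404783
  k=3: C(11,3)·0.114^3·0.886^8 = 0.0928257
  k=4: C(11,4)·0.114^4·0.886^7 = 0.0238874
Total = 0.9950891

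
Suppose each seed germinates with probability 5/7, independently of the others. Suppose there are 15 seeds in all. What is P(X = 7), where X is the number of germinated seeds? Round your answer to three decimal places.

X ~ Binomial(n=15, p=0.714286).
P(X=7) = C(15,7) · p^7 · (1−p)^8
= 6435 · 0.094865 · 4.4407e-05 = 0.02711

0.027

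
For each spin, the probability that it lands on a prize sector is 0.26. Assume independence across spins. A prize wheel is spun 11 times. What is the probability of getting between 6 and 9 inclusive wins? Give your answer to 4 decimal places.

0.0412

X ~ Binomial(11, 0.26); P(6 ≤ X ≤ 9) = Σ C(11,k) p^k (1−p)^(11−k) over k:
  k=6: C(11,6)·0.26^6·0.74^5 = 0.031669
  k=7: C(11,7)·0.26^7·0.74^4 = 0.007948
  k=8: C(11,8)·0.26^8·0.74^3 = 0.001396
  k=9: C(11,9)·0.26^9·0.74^2 = 0.000164
Total = 0.041177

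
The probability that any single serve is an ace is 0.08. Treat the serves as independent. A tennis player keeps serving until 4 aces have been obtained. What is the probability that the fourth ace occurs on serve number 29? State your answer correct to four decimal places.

Y = trial on which the fourth success occurs; negative binomial, r=4, p=0.08.
P(Y=29) = C(28,3) · p^4 · (1−p)^25
= 3276 · 4.096e-05 · 0.12436 = 0.016688

0.0167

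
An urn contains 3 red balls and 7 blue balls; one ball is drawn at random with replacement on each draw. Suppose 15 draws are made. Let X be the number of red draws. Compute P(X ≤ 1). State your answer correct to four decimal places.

0.0353

X ~ Binomial(15, 0.30); P(X ≤ 1) = Σ C(15,k) p^k (1−p)^(15−k) over k:
  k=0: C(15,0)·0.30^0·0.70^15 = 0.004748
  k=1: C(15,1)·0.30^1·0.70^14 = 0.030520
Total = 0.035268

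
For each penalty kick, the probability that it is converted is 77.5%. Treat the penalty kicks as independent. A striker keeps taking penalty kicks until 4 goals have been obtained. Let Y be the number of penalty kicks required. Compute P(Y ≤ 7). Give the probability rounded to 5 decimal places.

Finishing within 7 penalty kicks ⇔ at least 4 successes in the first 7. With X ~ Binomial(7, 0.775), P(Y ≤ 7) = 1 − P(X ≤ 3).
  k=0: C(7,0)·0.775^0·0.225^7 = 0.0000292
  k=1: C(7,1)·0.775^1·0.225^6 = 0.0007039
  k=2: C(7,2)·0.775^2·0.225^5 = 0.0072734
  k=3: C(7,3)·0.775^3·0.225^4 = 0.0417545
1 − 0.0497609 = 0.9502391

0.95024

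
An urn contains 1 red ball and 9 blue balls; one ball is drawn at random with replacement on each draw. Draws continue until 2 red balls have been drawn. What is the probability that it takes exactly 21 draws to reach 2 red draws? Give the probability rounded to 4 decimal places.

Y = trial on which the second success occurs; negative binomial, r=2, p=0.10.
P(Y=21) = C(20,1) · p^2 · (1−p)^19
= 20 · 0.01 · 0.13509 = 0.027017

0.0270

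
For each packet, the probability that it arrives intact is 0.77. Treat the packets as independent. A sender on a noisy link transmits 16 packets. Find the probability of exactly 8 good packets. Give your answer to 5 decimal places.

X ~ Binomial(n=16, p=0.77).
P(X=8) = C(16,8) · p^8 · (1−p)^8
= 12870 · 0.12357 · 7.8311e-06 = 0.0124545

0.01245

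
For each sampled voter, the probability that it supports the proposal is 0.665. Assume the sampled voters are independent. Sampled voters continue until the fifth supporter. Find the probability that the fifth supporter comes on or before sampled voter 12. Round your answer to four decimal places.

0.9806

Finishing within 12 sampled voters ⇔ at least 5 successes in the first 12. With X ~ Binomial(12, 0.665), P(Y ≤ 12) = 1 − P(X ≤ 4).
  k=0: C(12,0)·0.665^0·0.335^12 = 0.000002
  k=1: C(12,1)·0.665^1·0.335^11 = 0.000048
  k=2: C(12,2)·0.665^2·0.335^10 = 0.000520
  k=3: C(12,3)·0.665^3·0.335^9 = 0.003438
  k=4: C(12,4)·0.665^4·0.335^8 = 0.015355
1 − 0.019362 = 0.980638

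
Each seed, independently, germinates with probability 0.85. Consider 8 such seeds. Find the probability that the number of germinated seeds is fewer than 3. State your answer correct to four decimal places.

X ~ Binomial(8, 0.85); P(X ≤ 2) = Σ C(8,k) p^k (1−p)^(8−k) over k:
  k=0: C(8,0)·0.85^0·0.15^8 = 0.000000
  k=1: C(8,1)·0.85^1·0.15^7 = 0.000012
  k=2: C(8,2)·0.85^2·0.15^6 = 0.000230
Total = 0.000242

0.0002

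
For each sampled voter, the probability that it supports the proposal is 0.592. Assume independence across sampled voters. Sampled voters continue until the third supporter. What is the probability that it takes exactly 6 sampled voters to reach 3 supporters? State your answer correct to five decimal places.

0.14091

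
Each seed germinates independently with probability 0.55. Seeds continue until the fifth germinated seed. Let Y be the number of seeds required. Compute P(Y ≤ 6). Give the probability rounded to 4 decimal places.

Finishing within 6 seeds ⇔ at least 5 successes in the first 6. With X ~ Binomial(6, 0.55), P(Y ≤ 6) = 1 − P(X ≤ 4).
  k=0: C(6,0)·0.55^0·0.45^6 = 0.008304
  k=1: C(6,1)·0.55^1·0.45^5 = 0.060894
  k=2: C(6,2)·0.55^2·0.45^4 = 0.186066
  k=3: C(6,3)·0.55^3·0.45^3 = 0.303218
  k=4: C(6,4)·0.55^4·0.45^2 = 0.277950
1 − 0.836433 = 0.163567

0.1636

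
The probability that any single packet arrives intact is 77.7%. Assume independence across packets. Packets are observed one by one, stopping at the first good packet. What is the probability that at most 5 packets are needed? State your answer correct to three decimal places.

0.999

Y = number of packets to the first success; geometric, p = 0.777.
P(Y ≤ 5) = 1 − (1−p)^5 = 1 − 0.00055 = 0.99945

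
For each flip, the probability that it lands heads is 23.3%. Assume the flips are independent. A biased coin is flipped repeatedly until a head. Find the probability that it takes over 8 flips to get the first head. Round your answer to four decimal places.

0.1198

Y = number of flips to the first success; geometric, p = 0.233.
P(Y > 8) = P(first 8 all fail) = (1−p)^8 = 0.119774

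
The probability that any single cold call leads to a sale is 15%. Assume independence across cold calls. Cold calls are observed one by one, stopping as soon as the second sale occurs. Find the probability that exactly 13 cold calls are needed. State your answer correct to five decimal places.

0.04518

Y = trial on which the second success occurs; negative binomial, r=2, p=0.15.
P(Y=13) = C(12,1) · p^2 · (1−p)^11
= 12 · 0.0225 · 0.16734 = 0.0451827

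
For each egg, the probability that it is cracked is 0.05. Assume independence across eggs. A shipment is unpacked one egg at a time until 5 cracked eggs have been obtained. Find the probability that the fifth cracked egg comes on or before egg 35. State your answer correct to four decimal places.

0.0290

Finishing within 35 eggs ⇔ at least 5 successes in the first 35. With X ~ Binomial(35, 0.05), P(Y ≤ 35) = 1 − P(X ≤ 4).
  k=0: C(35,0)·0.05^0·0.95^35 = 0.166083
  k=1: C(35,1)·0.05^1·0.95^34 = 0.305943
  k=2: C(35,2)·0.05^2·0.95^33 = 0.273739
  k=3: C(35,3)·0.05^3·0.95^32 = 0.158480
  k=4: C(35,4)·0.05^4·0.95^31 = 0.066729
1 − 0.970974 = 0.029026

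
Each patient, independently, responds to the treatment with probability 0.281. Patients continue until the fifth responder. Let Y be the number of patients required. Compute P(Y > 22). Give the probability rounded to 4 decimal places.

0.2167

Needing more than 22 patients ⇔ fewer than 5 successes in the first 22. With X ~ Binomial(22, 0.281), P(Y > 22) = P(X ≤ 4).
  k=0: C(22,0)·0.281^0·0.719^22 = 0.000705
  k=1: C(22,1)·0.281^1·0.719^21 = 0.006059
  k=2: C(22,2)·0.281^2·0.719^20 = 0.024866
  k=3: C(22,3)·0.281^3·0.719^19 = 0.064787
  k=4: C(22,4)·0.281^4·0.719^18 = 0.120271
P(X ≤ 4) = 0.216688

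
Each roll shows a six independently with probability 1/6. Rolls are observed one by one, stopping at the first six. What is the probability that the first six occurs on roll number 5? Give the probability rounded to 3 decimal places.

0.080

Geometric (trials to first success), p = 0.166667.
P(Y = 5) = (1−p)^4 · p = 0.48225 · 0.166667 = 0.08038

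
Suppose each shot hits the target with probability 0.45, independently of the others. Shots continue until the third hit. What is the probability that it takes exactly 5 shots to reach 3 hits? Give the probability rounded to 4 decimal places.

0.1654

Y = trial on which the third success occurs; negative binomial, r=3, p=0.45.
P(Y=5) = C(4,2) · p^3 · (1−p)^2
= 6 · 0.091125 · 0.3025 = 0.165392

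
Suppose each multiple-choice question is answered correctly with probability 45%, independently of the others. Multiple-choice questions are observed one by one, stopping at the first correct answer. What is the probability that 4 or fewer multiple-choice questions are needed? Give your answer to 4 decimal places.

Y = number of multiple-choice questions to the first success; geometric, p = 0.45.
P(Y ≤ 4) = 1 − (1−p)^4 = 1 − 0.091506 = 0.908494

0.9085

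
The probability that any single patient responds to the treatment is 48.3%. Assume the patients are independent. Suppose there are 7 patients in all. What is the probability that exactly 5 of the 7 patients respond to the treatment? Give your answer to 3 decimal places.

X ~ Binomial(n=7, p=0.483).
P(X=5) = C(7,5) · p^5 · (1−p)^2
= 21 · 0.026287 · 0.26729 = 0.14755

0.148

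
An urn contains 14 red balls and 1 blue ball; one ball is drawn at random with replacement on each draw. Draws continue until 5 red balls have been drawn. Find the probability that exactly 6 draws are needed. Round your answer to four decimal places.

0.2361

Y = trial on which the fifth success occurs; negative binomial, r=5, p=0.933333.
P(Y=6) = C(5,4) · p^5 · (1−p)^1
= 5 · 0.70825 · 0.066667 = 0.236082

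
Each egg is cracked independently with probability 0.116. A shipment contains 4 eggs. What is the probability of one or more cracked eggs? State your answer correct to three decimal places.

P(at least one) = 1 − P(none) = 1 − (1 − 0.116)^4
= 1 − 0.61067 = 0.38933

0.389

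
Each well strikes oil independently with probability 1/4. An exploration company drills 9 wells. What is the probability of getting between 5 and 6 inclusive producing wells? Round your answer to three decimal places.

X ~ Binomial(9, 0.25); P(5 ≤ X ≤ 6) = Σ C(9,k) p^k (1−p)^(9−k) over k:
  k=5: C(9,5)·0.25^5·0.75^4 = 0.03893
  k=6: C(9,6)·0.25^6·0.75^3 = 0.00865
Total = 0.04758

0.048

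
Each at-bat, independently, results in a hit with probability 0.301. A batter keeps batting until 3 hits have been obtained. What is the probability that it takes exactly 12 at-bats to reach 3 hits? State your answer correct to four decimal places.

Y = trial on which the third success occurs; negative binomial, r=3, p=0.301.
P(Y=12) = C(11,2) · p^3 · (1−p)^9
= 55 · 0.027271 · 0.039838 = 0.059753

0.0598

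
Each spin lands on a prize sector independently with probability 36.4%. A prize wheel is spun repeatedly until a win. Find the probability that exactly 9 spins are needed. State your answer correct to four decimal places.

0.0097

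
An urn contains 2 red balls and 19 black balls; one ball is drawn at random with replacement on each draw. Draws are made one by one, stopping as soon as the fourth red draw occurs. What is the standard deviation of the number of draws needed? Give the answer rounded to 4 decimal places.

19.9750

Y = total draws until the fourth success; negative binomial with r=4, p=0.095238.
SD(Y) = √[r(1−p)/p²] = √(399.000000) = 19.974984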